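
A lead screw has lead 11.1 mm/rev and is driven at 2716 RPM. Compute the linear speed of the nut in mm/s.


v = lead * (RPM/60) = 11.1*2716/60 = 502.4600

502.4600 mm/s


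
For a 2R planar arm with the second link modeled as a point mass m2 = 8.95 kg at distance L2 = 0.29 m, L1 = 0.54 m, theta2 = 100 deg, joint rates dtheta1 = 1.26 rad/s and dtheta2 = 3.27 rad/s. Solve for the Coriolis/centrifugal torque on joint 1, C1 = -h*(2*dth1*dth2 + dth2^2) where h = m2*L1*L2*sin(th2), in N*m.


h = m2*L1*L2*sin(th2) = 8.95*0.54*0.29*sin(100 deg) = 1.380277
C1 = -h*(2*1.26*3.27 + 3.27^2) = -1.380277*18.9333 = -26.1332

-26.1332 N*m


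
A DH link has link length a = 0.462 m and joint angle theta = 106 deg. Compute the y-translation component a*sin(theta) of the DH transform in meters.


a*sin(theta) = 0.462*sin(106 deg) = 0.4441

0.4441 m


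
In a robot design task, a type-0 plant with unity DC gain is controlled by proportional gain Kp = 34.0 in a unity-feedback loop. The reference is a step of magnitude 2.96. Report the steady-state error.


e_ss = R/(1 + Kp) = 2.96/(1 + 34.0) = 2.96/35.0000 = 0.0846

0.0846


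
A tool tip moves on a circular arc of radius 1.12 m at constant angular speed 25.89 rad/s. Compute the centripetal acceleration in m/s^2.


a_c = omega^2 * r = 25.89^2 * 1.12 = 750.7272

750.7272 m/s^2


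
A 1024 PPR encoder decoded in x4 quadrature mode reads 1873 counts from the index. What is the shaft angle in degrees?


angle = counts * 360 / (PPR*4) = 1873 * 360 / 4096 = 164.6191

164.6191 degrees


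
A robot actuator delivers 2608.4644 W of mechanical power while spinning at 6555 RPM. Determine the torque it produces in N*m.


omega = 6555 * 2*pi/60 = 686.437995 rad/s
tau = P / omega = 2608.4644 / 686.437995 = 3.8000

3.8000 N*m


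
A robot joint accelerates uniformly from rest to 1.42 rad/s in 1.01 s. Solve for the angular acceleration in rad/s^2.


alpha = delta_omega / t = 1.42 / 1.01 = 1.4059

1.4059 rad/s^2


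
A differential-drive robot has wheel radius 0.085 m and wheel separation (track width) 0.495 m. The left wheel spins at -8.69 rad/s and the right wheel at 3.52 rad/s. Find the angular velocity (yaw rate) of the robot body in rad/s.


omega = r*(wR - wL)/L = 0.085*(3.52 - (-8.69))/0.495 = 2.0967

2.0967 rad/s


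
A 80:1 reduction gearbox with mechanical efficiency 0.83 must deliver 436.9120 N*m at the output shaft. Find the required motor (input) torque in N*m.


tau_in = tau_out / (N * eta) = 436.9120 / (80 * 0.83) = 6.5800

6.5800 N*m


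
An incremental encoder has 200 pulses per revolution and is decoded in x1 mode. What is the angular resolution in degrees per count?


resolution = 360 / (PPR * 1) = 360 / 200 = 1.8000

1.8000 degrees


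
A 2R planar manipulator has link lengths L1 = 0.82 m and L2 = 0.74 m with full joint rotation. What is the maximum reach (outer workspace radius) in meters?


r_max = L1 + L2 = 0.82 + 0.74 = 1.5600

1.5600 m


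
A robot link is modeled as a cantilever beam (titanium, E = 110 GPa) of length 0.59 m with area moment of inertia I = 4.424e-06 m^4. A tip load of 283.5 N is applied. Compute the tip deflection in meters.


delta = F*L^3/(3*E*I) = 283.5*0.59^3/(3*1.100e+11*4.424e-06)
      = 58.2249465/1459920 = 3.9882e-05

3.9882e-05 m


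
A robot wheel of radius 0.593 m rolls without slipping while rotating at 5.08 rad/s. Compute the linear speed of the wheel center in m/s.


v = omega * r = 5.08 * 0.593 = 3.0124

3.0124 m/s


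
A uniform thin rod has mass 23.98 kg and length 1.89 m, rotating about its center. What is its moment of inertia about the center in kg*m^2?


I = (1/12)*m*L^2 = (1/12)*23.98*1.89^2 = 7.1382

7.1382 kg*m^2


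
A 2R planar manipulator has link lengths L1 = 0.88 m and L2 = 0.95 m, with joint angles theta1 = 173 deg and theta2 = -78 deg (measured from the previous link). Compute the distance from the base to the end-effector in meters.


x = L1*cos(th1) + L2*cos(th1+th2) = -0.956239
y = L1*sin(th1) + L2*sin(th1+th2) = 1.053630
d = sqrt(x^2 + y^2) = sqrt(0.914393 + 1.110136) = 1.4229

1.4229 m


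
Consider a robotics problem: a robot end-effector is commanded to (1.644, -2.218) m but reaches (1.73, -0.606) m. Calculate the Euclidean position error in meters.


dx = 1.73 - (1.644) = 0.0860, dy = -0.606 - (-2.218) = 1.6120
err = sqrt(0.007396 + 2.598544) = 1.6143

1.6143 m


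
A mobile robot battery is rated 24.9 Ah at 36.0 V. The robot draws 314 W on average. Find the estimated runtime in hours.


E = 24.9*36.0 = 896.4000 Wh
t = E/P = 896.4000/314 = 2.8548

2.8548 hours


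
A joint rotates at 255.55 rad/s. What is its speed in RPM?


RPM = 255.55 * 60/(2*pi) = 2440.3227

2440.3227 RPM


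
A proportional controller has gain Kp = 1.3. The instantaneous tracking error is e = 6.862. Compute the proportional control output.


u_P = Kp * e = 1.3 * 6.862 = 8.9206

8.9206


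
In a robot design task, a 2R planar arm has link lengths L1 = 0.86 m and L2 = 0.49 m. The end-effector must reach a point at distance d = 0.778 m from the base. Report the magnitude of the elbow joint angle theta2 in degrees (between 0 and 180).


cos(th2) = (d^2 - L1^2 - L2^2)/(2*L1*L2) = (0.778^2 - 0.86^2 - 0.49^2)/(2*0.86*0.49) = -0.44425249
th2 = acos(-0.44425249) = 116.3755 deg

116.3755 degrees


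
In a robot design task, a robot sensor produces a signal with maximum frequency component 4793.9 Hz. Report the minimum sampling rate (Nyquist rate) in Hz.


f_s,min = 2*f_max = 2*4793.9 = 9587.8000

9587.8000 Hz


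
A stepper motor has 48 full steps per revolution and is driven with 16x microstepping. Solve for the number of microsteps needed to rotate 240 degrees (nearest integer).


step_size = 360/(48*16) = 360/768 = 0.468750 deg
n = 240/(360/768) = 240*768/360 = 512

512 steps


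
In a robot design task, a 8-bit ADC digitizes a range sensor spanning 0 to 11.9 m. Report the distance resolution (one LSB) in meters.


res = range / 2^n = 11.9/2^8 = 11.9/256 = 0.0465

0.0465 m


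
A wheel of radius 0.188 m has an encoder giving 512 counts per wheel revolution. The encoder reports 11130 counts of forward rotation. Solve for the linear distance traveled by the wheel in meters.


revs = 11130/512 = 21.738281
d = revs * 2*pi*r = 21.738281 * 2*pi*0.188 = 25.6781

25.6781 m


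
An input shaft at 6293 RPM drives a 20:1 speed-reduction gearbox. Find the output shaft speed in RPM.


omega_out = omega_in / N = 6293 / 20 = 314.6500

314.6500 RPM


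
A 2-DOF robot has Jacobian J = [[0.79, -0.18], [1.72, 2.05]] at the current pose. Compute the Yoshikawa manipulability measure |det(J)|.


det(J) = 0.79*2.05 - (-0.18)*(1.72) = 1.9291
|det(J)| = 1.9291

1.9291


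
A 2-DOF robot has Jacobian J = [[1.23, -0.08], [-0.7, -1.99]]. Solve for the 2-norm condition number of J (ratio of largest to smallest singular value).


JJ^T eigenvalues: trace(JJ^T) = 5.9694, det(JJ^T) = det(J)^2 = 6.26851369
s_max^2 = (5.9694 + sqrt(10.55968160))/2 = 4.60948319
s_min^2 = (5.9694 - sqrt(10.55968160))/2 = 1.35991681
kappa = s_max/s_min = sqrt(4.60948319/1.35991681) = 1.8411

1.8411


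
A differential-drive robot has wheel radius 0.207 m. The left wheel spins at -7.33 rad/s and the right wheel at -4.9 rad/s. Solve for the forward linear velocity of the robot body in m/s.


v = r*(wR + wL)/2 = 0.207*(-4.9 + -7.33)/2 = -1.2658

-1.2658 m/s


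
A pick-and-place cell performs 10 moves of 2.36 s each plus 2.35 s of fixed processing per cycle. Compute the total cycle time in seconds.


T = 10*2.36 + 2.35 = 25.9500

25.9500 s


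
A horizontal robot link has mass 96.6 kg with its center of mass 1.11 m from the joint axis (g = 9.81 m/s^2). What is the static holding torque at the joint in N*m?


tau = m*g*L = 96.6 * 9.81 * 1.11 = 1051.8871

1051.8871 N*m


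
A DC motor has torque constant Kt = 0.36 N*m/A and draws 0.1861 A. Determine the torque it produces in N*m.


tau = Kt * I = 0.36*0.1861 = 0.0670

0.0670 N*m


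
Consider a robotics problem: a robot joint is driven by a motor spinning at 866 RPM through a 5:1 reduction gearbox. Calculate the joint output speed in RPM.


omega_joint = omega_motor / N = 866 / 5 = 173.2000

173.2000 RPM


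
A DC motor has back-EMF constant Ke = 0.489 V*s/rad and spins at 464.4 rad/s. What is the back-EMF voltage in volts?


V_emf = Ke * omega = 0.489*464.4 = 227.0916

227.0916 V


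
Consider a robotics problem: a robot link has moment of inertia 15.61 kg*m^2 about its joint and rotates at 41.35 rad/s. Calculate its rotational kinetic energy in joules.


KE = (1/2)*I*omega^2 = 0.5*15.61*41.35^2 = 13345.1646

13345.1646 J


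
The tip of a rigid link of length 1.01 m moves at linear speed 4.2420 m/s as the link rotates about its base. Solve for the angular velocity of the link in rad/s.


omega = v / L = 4.2420 / 1.01 = 4.2000

4.2000 rad/s


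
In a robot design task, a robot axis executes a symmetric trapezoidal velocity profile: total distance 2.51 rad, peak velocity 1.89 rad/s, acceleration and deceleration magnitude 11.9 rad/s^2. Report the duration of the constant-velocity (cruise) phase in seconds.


t_acc = v/a = 0.158824 s, d_acc = v^2/(2a) = 0.150088 rad each
d_cruise = 2.51 - 2*0.150088 = 2.209824 rad
t_cruise = d_cruise/v = 2.209824/1.89 = 1.1692

1.1692 s


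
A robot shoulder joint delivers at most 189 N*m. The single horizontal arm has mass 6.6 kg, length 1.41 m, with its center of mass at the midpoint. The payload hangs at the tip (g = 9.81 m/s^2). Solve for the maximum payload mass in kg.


tau_arm = m_arm*g*(L/2) = 6.6*9.81*1.41/2 = 45.6459 N*m
tau_payload = tau_max - tau_arm = 189 - 45.6459 = 143.3541
m_payload = tau_payload / (g*L) = 143.3541 / (9.81*1.41) = 10.3639

10.3639 kg


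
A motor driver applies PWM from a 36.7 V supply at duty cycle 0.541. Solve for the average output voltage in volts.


V_avg = V_supply * D = 36.7*0.541 = 19.8547

19.8547 V


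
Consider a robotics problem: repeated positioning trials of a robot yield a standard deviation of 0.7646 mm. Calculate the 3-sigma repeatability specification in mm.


repeatability = 3*sigma = 3*0.7646 = 2.2938

2.2938 mm


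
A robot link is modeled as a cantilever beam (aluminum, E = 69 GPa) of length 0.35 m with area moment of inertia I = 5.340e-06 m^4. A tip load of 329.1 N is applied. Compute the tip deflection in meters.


delta = F*L^3/(3*E*I) = 329.1*0.35^3/(3*6.900e+10*5.340e-06)
      = 14.1101625/1105380 = 1.2765e-05

1.2765e-05 m


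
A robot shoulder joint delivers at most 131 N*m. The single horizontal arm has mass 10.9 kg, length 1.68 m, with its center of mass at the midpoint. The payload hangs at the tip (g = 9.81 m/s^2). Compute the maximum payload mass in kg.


tau_arm = m_arm*g*(L/2) = 10.9*9.81*1.68/2 = 89.8204 N*m
tau_payload = tau_max - tau_arm = 131 - 89.8204 = 41.1796
m_payload = tau_payload / (g*L) = 41.1796 / (9.81*1.68) = 2.4986

2.4986 kg


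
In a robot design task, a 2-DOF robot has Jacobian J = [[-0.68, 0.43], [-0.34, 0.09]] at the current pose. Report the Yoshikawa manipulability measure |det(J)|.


det(J) = -0.68*0.09 - (0.43)*(-0.34) = 0.0850
|det(J)| = 0.0850

0.0850


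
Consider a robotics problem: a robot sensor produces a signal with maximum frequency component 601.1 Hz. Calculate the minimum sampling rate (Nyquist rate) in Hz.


f_s,min = 2*f_max = 2*601.1 = 1202.2000

1202.2000 Hz


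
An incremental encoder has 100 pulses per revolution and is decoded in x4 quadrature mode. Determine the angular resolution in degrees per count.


resolution = 360 / (PPR * 4) = 360 / 400 = 0.9000

0.9000 degrees


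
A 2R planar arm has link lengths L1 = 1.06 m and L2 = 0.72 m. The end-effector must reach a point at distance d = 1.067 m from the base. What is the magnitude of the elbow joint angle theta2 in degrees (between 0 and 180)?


cos(th2) = (d^2 - L1^2 - L2^2)/(2*L1*L2) = (1.067^2 - 1.06^2 - 0.72^2)/(2*1.06*0.72) = -0.32986832
th2 = acos(-0.32986832) = 109.2608 deg

109.2608 degrees


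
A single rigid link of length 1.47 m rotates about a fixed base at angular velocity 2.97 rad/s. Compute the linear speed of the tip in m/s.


v = L*omega = 1.47 * 2.97 = 4.3659

4.3659 m/s


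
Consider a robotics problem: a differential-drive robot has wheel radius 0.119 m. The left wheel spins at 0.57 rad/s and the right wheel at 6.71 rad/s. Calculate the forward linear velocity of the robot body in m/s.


v = r*(wR + wL)/2 = 0.119*(6.71 + 0.57)/2 = 0.4332

0.4332 m/s


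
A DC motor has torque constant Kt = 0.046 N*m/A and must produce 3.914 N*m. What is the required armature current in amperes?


I = tau / Kt = 3.914/0.046 = 85.0870

85.0870 A


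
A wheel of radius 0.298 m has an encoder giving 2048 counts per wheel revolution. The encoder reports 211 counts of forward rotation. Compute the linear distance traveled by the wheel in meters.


revs = 211/2048 = 0.103027
d = revs * 2*pi*r = 0.103027 * 2*pi*0.298 = 0.1929

0.1929 m


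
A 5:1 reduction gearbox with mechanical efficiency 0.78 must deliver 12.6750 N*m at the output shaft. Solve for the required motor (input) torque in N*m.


tau_in = tau_out / (N * eta) = 12.6750 / (5 * 0.78) = 3.2500

3.2500 N*m


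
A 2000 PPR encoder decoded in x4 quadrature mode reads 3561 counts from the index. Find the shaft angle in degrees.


angle = counts * 360 / (PPR*4) = 3561 * 360 / 8000 = 160.2450

160.2450 degrees


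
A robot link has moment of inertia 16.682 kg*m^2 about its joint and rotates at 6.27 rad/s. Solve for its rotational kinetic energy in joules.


KE = (1/2)*I*omega^2 = 0.5*16.682*6.27^2 = 327.9089

327.9089 J


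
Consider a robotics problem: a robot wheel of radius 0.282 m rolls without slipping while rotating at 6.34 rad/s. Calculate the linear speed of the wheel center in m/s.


v = omega * r = 6.34 * 0.282 = 1.7879

1.7879 m/s


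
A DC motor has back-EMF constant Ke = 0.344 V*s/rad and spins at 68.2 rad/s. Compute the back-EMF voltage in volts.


V_emf = Ke * omega = 0.344*68.2 = 23.4608

23.4608 V


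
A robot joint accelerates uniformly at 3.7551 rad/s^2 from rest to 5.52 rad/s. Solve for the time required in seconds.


t = delta_omega / alpha = 5.52 / 3.7551 = 1.4700

1.4700 s


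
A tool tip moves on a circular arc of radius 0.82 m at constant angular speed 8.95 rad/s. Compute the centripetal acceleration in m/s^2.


a_c = omega^2 * r = 8.95^2 * 0.82 = 65.6840

65.6840 m/s^2


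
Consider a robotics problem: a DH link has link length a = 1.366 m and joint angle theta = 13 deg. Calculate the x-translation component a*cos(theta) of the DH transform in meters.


a*cos(theta) = 1.366*cos(13 deg) = 1.3310

1.3310 m


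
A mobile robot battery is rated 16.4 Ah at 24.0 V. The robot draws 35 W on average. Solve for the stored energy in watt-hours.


E = capacity * V = 16.4*24.0 = 393.6000

393.6000 Wh


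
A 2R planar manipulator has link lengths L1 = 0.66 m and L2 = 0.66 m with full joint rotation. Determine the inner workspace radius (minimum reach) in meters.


r_min = |L1 - L2| = |0.66 - 0.66| = 0

0 m


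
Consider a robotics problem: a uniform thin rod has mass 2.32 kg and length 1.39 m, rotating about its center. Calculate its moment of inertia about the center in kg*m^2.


I = (1/12)*m*L^2 = (1/12)*2.32*1.39^2 = 0.3735

0.3735 kg*m^2


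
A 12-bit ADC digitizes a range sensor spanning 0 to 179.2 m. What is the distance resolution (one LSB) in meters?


res = range / 2^n = 179.2/2^12 = 179.2/4096 = 0.0437

0.0437 m


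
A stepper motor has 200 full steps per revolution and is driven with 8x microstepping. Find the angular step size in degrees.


step = 360/(200*8) = 360/1600 = 0.2250

0.2250 degrees


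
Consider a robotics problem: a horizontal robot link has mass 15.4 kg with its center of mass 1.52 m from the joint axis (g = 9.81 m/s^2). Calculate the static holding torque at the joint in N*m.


tau = m*g*L = 15.4 * 9.81 * 1.52 = 229.6325

229.6325 N*m


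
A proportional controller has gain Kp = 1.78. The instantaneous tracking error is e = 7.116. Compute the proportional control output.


u_P = Kp * e = 1.78 * 7.116 = 12.6665

12.6665


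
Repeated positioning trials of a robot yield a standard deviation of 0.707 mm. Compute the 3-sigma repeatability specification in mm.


repeatability = 3*sigma = 3*0.707 = 2.1210

2.1210 mm


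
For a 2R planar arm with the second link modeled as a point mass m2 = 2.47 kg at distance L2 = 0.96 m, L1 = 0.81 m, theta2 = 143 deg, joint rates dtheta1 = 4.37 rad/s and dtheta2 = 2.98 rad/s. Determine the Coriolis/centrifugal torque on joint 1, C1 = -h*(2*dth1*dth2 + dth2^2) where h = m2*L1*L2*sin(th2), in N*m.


h = m2*L1*L2*sin(th2) = 2.47*0.81*0.96*sin(143 deg) = 1.155889
C1 = -h*(2*4.37*2.98 + 2.98^2) = -1.155889*34.9256 = -40.3701

-40.3701 N*m


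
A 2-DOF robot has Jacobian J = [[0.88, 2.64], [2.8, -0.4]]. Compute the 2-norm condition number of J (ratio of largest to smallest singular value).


JJ^T eigenvalues: trace(JJ^T) = 15.7440, det(JJ^T) = det(J)^2 = 59.96953600
s_max^2 = (15.7440 + sqrt(7.99539200))/2 = 9.28580621
s_min^2 = (15.7440 - sqrt(7.99539200))/2 = 6.45819379
kappa = s_max/s_min = sqrt(9.28580621/6.45819379) = 1.1991

1.1991


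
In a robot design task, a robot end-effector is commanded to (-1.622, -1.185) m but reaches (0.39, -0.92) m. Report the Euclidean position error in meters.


dx = 0.39 - (-1.622) = 2.0120, dy = -0.92 - (-1.185) = 0.2650
err = sqrt(4.048144 + 0.070225) = 2.0294

2.0294 m


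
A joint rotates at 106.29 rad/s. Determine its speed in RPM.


RPM = 106.29 * 60/(2*pi) = 1014.9947

1014.9947 RPM


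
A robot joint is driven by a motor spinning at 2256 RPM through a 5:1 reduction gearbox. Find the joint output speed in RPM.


omega_joint = omega_motor / N = 2256 / 5 = 451.2000

451.2000 RPM


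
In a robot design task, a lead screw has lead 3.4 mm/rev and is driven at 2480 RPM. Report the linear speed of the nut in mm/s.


v = lead * (RPM/60) = 3.4*2480/60 = 140.5333

140.5333 mm/s


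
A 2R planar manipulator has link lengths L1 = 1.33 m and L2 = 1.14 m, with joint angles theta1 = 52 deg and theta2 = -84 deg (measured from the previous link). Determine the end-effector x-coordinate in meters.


x = L1*cos(th1) + L2*cos(th1+th2) = 1.33*cos(52 deg) + 1.14*cos(-32 deg) = 1.7856

1.7856 m


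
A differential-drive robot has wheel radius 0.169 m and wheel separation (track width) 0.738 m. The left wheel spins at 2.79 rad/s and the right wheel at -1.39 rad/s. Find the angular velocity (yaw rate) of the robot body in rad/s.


omega = r*(wR - wL)/L = 0.169*(-1.39 - (2.79))/0.738 = -0.9572

-0.9572 rad/s


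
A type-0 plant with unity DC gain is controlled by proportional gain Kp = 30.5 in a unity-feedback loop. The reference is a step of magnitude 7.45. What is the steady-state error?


e_ss = R/(1 + Kp) = 7.45/(1 + 30.5) = 7.45/31.5000 = 0.2365

0.2365


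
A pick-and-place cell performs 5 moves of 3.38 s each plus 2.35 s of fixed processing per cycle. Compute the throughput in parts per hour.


T_cycle = 5*3.38 + 2.35 = 19.2500 s
rate = 3600/T = 187.0130

187.0130 parts/hour


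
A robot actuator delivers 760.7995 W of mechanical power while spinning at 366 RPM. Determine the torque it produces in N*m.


omega = 366 * 2*pi/60 = 38.327430 rad/s
tau = P / omega = 760.7995 / 38.327430 = 19.8500

19.8500 N*m


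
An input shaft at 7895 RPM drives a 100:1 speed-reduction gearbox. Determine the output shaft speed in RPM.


omega_out = omega_in / N = 7895 / 100 = 78.9500

78.9500 RPM


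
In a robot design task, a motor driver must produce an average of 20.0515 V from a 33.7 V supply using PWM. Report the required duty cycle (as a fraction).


D = V_avg/V_supply = 20.0515/33.7 = 0.5950

0.5950


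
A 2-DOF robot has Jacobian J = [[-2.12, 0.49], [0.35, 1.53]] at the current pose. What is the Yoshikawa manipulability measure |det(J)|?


det(J) = -2.12*1.53 - (0.49)*(0.35) = -3.4151
|det(J)| = 3.4151

3.4151


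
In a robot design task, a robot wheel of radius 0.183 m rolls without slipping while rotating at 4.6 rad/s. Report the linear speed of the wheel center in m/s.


v = omega * r = 4.6 * 0.183 = 0.8418

0.8418 m/s


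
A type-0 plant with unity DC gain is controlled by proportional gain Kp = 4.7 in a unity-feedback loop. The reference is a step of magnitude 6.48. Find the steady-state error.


e_ss = R/(1 + Kp) = 6.48/(1 + 4.7) = 6.48/5.7000 = 1.1368

1.1368


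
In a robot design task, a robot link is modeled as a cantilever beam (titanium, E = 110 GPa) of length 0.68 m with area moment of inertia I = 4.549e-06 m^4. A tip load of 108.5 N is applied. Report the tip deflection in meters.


delta = F*L^3/(3*E*I) = 108.5*0.68^3/(3*1.100e+11*4.549e-06)
      = 34.115872/1501170 = 2.2726e-05

2.2726e-05 m


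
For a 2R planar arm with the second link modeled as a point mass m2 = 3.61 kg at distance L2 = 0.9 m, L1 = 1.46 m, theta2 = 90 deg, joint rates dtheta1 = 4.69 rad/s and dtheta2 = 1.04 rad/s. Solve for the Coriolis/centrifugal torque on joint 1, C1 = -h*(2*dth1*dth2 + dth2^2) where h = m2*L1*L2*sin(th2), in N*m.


h = m2*L1*L2*sin(th2) = 3.61*1.46*0.9*sin(90 deg) = 4.743540
C1 = -h*(2*4.69*1.04 + 1.04^2) = -4.743540*10.8368 = -51.4048

-51.4048 N*m


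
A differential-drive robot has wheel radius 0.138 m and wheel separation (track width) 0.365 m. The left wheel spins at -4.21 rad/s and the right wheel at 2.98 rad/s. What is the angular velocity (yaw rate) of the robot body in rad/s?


omega = r*(wR - wL)/L = 0.138*(2.98 - (-4.21))/0.365 = 2.7184

2.7184 rad/s


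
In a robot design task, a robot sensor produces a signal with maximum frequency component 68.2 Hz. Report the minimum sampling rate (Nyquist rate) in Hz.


f_s,min = 2*f_max = 2*68.2 = 136.4000

136.4000 Hz


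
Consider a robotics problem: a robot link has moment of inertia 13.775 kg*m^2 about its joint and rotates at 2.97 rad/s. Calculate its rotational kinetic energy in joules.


KE = (1/2)*I*omega^2 = 0.5*13.775*2.97^2 = 60.7539

60.7539 J


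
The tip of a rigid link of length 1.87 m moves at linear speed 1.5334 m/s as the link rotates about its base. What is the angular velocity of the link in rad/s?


omega = v / L = 1.5334 / 1.87 = 0.8200

0.8200 rad/s


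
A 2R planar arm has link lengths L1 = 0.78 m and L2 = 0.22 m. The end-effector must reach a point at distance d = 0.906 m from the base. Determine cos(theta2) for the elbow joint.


cos(th2) = (d^2 - L1^2 - L2^2)/(2*L1*L2) = (0.906^2 - 0.78^2 - 0.22^2)/(2*0.78*0.22) = 0.4780

0.4780


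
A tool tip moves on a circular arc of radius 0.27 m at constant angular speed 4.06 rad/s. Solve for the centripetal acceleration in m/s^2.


a_c = omega^2 * r = 4.06^2 * 0.27 = 4.4506

4.4506 m/s^2


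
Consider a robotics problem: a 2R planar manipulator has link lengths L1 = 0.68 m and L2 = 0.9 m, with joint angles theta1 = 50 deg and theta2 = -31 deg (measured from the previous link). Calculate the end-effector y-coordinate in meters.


y = L1*sin(th1) + L2*sin(th1+th2) = 0.68*sin(50 deg) + 0.9*sin(19 deg) = 0.8139

0.8139 m


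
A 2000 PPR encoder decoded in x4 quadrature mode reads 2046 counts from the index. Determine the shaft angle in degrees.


angle = counts * 360 / (PPR*4) = 2046 * 360 / 8000 = 92.0700

92.0700 degrees


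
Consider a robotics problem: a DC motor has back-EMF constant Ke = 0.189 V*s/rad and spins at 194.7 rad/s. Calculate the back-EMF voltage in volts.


V_emf = Ke * omega = 0.189*194.7 = 36.7983

36.7983 V


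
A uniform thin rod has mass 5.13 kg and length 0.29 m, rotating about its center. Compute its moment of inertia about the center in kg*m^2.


I = (1/12)*m*L^2 = (1/12)*5.13*0.29^2 = 0.0360

0.0360 kg*m^2


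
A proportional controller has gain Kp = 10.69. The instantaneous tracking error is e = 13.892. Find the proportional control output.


u_P = Kp * e = 10.69 * 13.892 = 148.5055

148.5055


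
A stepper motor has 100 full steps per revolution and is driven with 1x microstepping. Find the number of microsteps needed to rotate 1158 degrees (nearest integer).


step_size = 360/(100*1) = 360/100 = 3.600000 deg
n = 1158/(360/100) = 1158*100/360 = 321.6667 -> 322

322 steps


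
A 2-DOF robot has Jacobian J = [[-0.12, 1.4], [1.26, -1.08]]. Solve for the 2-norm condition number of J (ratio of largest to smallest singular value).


JJ^T eigenvalues: trace(JJ^T) = 4.7284, det(JJ^T) = det(J)^2 = 2.67126336
s_max^2 = (4.7284 + sqrt(11.67271312))/2 = 4.07246763
s_min^2 = (4.7284 - sqrt(11.67271312))/2 = 0.65593237
kappa = s_max/s_min = sqrt(4.07246763/0.65593237) = 2.4917

2.4917


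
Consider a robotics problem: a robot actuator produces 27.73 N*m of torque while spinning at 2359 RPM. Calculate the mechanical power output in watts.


omega = 2359 * 2*pi/60 = 247.033902 rad/s
P = tau * omega = 27.73 * 247.033902 = 6850.2501

6850.2501 W


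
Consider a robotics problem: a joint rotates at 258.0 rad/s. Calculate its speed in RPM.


RPM = 258.0 * 60/(2*pi) = 2463.7185

2463.7185 RPM


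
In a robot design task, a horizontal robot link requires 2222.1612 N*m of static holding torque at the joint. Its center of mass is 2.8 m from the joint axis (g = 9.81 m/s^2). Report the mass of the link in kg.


m = tau / (g*L) = 2222.1612 / (9.81 * 2.8) = 80.9000

80.9000 kg


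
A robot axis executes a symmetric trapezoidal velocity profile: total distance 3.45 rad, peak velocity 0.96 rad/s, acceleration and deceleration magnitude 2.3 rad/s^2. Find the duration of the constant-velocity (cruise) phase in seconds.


t_acc = v/a = 0.417391 s, d_acc = v^2/(2a) = 0.200348 rad each
d_cruise = 3.45 - 2*0.200348 = 3.049304 rad
t_cruise = d_cruise/v = 3.049304/0.96 = 3.1764

3.1764 s


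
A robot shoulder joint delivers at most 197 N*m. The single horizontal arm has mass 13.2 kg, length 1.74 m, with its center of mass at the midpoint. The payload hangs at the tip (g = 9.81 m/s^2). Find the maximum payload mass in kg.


tau_arm = m_arm*g*(L/2) = 13.2*9.81*1.74/2 = 112.6580 N*m
tau_payload = tau_max - tau_arm = 197 - 112.6580 = 84.3420
m_payload = tau_payload / (g*L) = 84.3420 / (9.81*1.74) = 4.9411

4.9411 kg


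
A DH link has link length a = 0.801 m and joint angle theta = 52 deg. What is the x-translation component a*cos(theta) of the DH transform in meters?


a*cos(theta) = 0.801*cos(52 deg) = 0.4931

0.4931 m


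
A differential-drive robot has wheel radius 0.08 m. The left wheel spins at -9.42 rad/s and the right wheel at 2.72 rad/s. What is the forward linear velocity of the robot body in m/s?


v = r*(wR + wL)/2 = 0.08*(2.72 + -9.42)/2 = -0.2680

-0.2680 m/s


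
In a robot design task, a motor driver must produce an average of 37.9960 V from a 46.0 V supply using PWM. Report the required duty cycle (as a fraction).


D = V_avg/V_supply = 37.9960/46.0 = 0.8260

0.8260


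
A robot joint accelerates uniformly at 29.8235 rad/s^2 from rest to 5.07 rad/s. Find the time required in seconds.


t = delta_omega / alpha = 5.07 / 29.8235 = 0.1700

0.1700 s


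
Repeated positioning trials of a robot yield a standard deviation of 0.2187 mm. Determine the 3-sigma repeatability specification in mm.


repeatability = 3*sigma = 3*0.2187 = 0.6561

0.6561 mm


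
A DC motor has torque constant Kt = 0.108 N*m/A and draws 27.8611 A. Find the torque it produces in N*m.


tau = Kt * I = 0.108*27.8611 = 3.0090

3.0090 N*m


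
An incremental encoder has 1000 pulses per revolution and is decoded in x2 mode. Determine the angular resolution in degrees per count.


resolution = 360 / (PPR * 2) = 360 / 2000 = 0.1800

0.1800 degrees


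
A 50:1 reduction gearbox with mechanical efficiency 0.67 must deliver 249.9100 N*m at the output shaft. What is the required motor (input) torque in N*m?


tau_in = tau_out / (N * eta) = 249.9100 / (50 * 0.67) = 7.4600

7.4600 N*m


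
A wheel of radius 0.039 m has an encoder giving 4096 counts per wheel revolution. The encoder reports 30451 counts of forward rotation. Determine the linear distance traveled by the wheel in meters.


revs = 30451/4096 = 7.434326
d = revs * 2*pi*r = 7.434326 * 2*pi*0.039 = 1.8217

1.8217 m


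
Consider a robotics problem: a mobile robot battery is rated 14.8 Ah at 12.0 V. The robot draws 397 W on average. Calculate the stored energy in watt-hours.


E = capacity * V = 14.8*12.0 = 177.6000

177.6000 Wh


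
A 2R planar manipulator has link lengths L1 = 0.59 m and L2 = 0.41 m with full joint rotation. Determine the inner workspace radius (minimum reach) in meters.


r_min = |L1 - L2| = |0.59 - 0.41| = 0.1800

0.1800 m


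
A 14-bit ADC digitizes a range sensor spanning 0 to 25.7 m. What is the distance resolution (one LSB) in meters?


res = range / 2^n = 25.7/2^14 = 25.7/16384 = 0.0016

0.0016 m


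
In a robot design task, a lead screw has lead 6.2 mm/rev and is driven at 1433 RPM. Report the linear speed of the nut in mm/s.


v = lead * (RPM/60) = 6.2*1433/60 = 148.0767

148.0767 mm/s


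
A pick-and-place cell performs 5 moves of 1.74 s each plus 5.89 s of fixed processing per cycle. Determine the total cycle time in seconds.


T = 5*1.74 + 5.89 = 14.5900

14.5900 s


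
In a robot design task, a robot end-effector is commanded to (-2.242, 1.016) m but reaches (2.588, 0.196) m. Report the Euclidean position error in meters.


dx = 2.588 - (-2.242) = 4.8300, dy = 0.196 - (1.016) = -0.8200
err = sqrt(23.328900 + 0.672400) = 4.8991

4.8991 m


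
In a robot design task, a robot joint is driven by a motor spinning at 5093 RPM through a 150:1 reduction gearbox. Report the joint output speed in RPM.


omega_joint = omega_motor / N = 5093 / 150 = 33.9533

33.9533 RPM


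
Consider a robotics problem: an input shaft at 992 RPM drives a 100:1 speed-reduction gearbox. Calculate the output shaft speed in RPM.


omega_out = omega_in / N = 992 / 100 = 9.9200

9.9200 RPM


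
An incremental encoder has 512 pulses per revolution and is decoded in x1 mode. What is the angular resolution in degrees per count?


resolution = 360 / (PPR * 1) = 360 / 512 = 0.7031

0.7031 degrees


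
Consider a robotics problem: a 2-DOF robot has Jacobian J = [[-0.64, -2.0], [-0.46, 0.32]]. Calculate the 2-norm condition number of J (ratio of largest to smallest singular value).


JJ^T eigenvalues: trace(JJ^T) = 4.7236, det(JJ^T) = det(J)^2 = 1.26517504
s_max^2 = (4.7236 + sqrt(17.25169680))/2 = 4.43855810
s_min^2 = (4.7236 - sqrt(17.25169680))/2 = 0.28504190
kappa = s_max/s_min = sqrt(4.43855810/0.28504190) = 3.9461

3.9461


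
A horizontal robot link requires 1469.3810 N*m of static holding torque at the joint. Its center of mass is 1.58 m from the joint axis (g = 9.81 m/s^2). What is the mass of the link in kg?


m = tau / (g*L) = 1469.3810 / (9.81 * 1.58) = 94.8000

94.8000 kg


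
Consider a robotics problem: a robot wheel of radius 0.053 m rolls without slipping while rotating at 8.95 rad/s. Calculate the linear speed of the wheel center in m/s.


v = omega * r = 8.95 * 0.053 = 0.4743

0.4743 m/s


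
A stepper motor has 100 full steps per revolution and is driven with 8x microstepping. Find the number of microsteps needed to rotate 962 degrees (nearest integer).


step_size = 360/(100*8) = 360/800 = 0.450000 deg
n = 962/(360/800) = 962*800/360 = 2137.7778 -> 2138

2138 steps


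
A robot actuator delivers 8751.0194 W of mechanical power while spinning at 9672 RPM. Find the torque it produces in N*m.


omega = 9672 * 2*pi/60 = 1012.849472 rad/s
tau = P / omega = 8751.0194 / 1012.849472 = 8.6400

8.6400 N*m


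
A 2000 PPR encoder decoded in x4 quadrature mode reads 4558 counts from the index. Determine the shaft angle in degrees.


angle = counts * 360 / (PPR*4) = 4558 * 360 / 8000 = 205.1100

205.1100 degrees


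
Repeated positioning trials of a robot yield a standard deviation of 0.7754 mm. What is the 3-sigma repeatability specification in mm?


repeatability = 3*sigma = 3*0.7754 = 2.3262

2.3262 mm


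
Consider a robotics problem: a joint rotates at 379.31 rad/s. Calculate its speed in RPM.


RPM = 379.31 * 60/(2*pi) = 3622.1437

3622.1437 RPM


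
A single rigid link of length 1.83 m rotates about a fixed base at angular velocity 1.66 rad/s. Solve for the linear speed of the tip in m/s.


v = L*omega = 1.83 * 1.66 = 3.0378

3.0378 m/s


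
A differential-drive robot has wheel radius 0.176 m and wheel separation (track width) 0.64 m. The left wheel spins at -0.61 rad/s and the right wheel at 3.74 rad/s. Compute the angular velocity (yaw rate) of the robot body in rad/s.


omega = r*(wR - wL)/L = 0.176*(3.74 - (-0.61))/0.64 = 1.1963

1.1963 rad/s


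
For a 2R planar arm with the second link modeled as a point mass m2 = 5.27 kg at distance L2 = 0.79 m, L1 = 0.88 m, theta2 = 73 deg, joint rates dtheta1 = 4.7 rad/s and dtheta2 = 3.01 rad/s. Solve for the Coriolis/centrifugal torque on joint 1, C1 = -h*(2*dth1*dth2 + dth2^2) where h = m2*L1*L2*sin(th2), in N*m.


h = m2*L1*L2*sin(th2) = 5.27*0.88*0.79*sin(73 deg) = 3.503618
C1 = -h*(2*4.7*3.01 + 3.01^2) = -3.503618*37.3541 = -130.8745

-130.8745 N*m


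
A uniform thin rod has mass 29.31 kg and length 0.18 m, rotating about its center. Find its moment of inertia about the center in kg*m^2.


I = (1/12)*m*L^2 = (1/12)*29.31*0.18^2 = 0.0791

0.0791 kg*m^2


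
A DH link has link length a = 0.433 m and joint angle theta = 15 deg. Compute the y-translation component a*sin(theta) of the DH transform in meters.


a*sin(theta) = 0.433*sin(15 deg) = 0.1121

0.1121 m


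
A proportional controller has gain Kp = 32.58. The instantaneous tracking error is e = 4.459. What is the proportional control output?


u_P = Kp * e = 32.58 * 4.459 = 145.2742

145.2742


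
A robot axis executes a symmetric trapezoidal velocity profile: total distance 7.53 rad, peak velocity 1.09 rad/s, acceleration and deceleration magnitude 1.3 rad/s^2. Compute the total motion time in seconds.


t_acc = v/a = 1.09/1.3 = 0.838462 s
d_acc = v^2/(2a) = 0.456962 rad (each ramp)
d_cruise = 7.53 - 2*0.456962 = 6.616076 rad
t_cruise = 6.616076/1.09 = 6.069794 s
t_total = 2*0.838462 + 6.069794 = 7.7467

7.7467 s


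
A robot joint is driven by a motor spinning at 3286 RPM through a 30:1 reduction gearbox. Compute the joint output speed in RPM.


omega_joint = omega_motor / N = 3286 / 30 = 109.5333

109.5333 RPM


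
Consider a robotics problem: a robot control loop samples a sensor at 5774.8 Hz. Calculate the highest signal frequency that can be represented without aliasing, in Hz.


f_max = f_s/2 = 5774.8/2 = 2887.4000

2887.4000 Hz


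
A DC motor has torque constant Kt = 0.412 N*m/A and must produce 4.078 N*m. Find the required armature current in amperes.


I = tau / Kt = 4.078/0.412 = 9.8981

9.8981 A


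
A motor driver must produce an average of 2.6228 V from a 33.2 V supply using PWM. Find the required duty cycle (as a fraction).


D = V_avg/V_supply = 2.6228/33.2 = 0.0790

0.0790


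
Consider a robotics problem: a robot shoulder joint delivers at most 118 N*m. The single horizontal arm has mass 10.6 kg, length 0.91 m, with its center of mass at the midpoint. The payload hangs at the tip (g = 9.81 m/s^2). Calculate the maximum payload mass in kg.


tau_arm = m_arm*g*(L/2) = 10.6*9.81*0.91/2 = 47.3136 N*m
tau_payload = tau_max - tau_arm = 118 - 47.3136 = 70.6864
m_payload = tau_payload / (g*L) = 70.6864 / (9.81*0.91) = 7.9182

7.9182 kg


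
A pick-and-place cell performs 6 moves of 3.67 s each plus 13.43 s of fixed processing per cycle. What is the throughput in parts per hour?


T_cycle = 6*3.67 + 13.43 = 35.4500 s
rate = 3600/T = 101.5515

101.5515 parts/hour


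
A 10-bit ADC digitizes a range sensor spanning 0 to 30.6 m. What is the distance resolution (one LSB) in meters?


res = range / 2^n = 30.6/2^10 = 30.6/1024 = 0.0299

0.0299 m


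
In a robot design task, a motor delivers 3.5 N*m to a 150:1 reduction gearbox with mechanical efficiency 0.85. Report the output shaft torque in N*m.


tau_out = tau_in * N * eta = 3.5 * 150 * 0.85 = 446.2500

446.2500 N*m


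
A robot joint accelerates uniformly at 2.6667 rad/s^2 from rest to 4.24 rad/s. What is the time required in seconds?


t = delta_omega / alpha = 4.24 / 2.6667 = 1.5900

1.5900 s


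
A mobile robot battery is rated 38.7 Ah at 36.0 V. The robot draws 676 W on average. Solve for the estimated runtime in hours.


E = 38.7*36.0 = 1393.2000 Wh
t = E/P = 1393.2000/676 = 2.0609

2.0609 hours


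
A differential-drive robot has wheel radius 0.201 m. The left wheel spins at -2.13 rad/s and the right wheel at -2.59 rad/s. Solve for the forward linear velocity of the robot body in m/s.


v = r*(wR + wL)/2 = 0.201*(-2.59 + -2.13)/2 = -0.4744

-0.4744 m/s


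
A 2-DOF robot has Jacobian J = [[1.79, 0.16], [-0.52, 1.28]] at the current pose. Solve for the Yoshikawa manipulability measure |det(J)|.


det(J) = 1.79*1.28 - (0.16)*(-0.52) = 2.3744
|det(J)| = 2.3744

2.3744


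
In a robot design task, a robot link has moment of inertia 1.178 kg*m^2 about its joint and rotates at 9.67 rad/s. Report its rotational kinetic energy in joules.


KE = (1/2)*I*omega^2 = 0.5*1.178*9.67^2 = 55.0767

55.0767 J


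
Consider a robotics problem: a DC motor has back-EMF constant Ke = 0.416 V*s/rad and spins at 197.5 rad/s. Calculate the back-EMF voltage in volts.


V_emf = Ke * omega = 0.416*197.5 = 82.1600

82.1600 V


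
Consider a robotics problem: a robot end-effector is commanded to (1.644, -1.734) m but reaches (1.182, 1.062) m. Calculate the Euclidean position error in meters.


dx = 1.182 - (1.644) = -0.4620, dy = 1.062 - (-1.734) = 2.7960
err = sqrt(0.213444 + 7.817616) = 2.8339

2.8339 m


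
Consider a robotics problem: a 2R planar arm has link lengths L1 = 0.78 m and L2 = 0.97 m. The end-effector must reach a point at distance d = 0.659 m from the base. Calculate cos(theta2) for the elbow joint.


cos(th2) = (d^2 - L1^2 - L2^2)/(2*L1*L2) = (0.659^2 - 0.78^2 - 0.97^2)/(2*0.78*0.97) = -0.7369

-0.7369


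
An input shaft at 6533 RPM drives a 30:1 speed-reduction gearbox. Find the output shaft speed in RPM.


omega_out = omega_in / N = 6533 / 30 = 217.7667

217.7667 RPM


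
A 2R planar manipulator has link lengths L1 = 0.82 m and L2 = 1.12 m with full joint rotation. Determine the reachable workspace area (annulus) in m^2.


r_max = L1 + L2 = 1.9400, r_min = |L1 - L2| = 0.3000
A = pi*(r_max^2 - r_min^2) = pi*(3.7636 - 0.0900) = 11.5410

11.5410 m^2


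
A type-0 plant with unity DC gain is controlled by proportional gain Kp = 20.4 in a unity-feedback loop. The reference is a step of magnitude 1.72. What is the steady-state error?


e_ss = R/(1 + Kp) = 1.72/(1 + 20.4) = 1.72/21.4000 = 0.0804

0.0804


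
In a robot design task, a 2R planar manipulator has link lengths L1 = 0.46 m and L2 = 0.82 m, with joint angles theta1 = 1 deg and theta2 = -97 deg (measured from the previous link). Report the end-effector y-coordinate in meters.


y = L1*sin(th1) + L2*sin(th1+th2) = 0.46*sin(1 deg) + 0.82*sin(-96 deg) = -0.8075

-0.8075 m


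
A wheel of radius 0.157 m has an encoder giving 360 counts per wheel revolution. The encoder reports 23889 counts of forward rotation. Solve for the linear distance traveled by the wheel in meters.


revs = 23889/360 = 66.358333
d = revs * 2*pi*r = 66.358333 * 2*pi*0.157 = 65.4598

65.4598 m
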